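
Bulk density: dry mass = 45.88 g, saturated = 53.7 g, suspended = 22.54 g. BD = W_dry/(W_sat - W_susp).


BD = 45.88 / (53.7 - 22.54) = 45.88 / 31.16 = 1.472 g/cm^3

1.472


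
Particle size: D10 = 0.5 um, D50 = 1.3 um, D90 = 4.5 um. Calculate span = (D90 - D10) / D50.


Span = (4.5 - 0.5) / 1.3 = 4.0 / 1.3 = 3.077

3.077


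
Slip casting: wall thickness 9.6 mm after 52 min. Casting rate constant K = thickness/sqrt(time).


K = 9.6 / sqrt(52) = 9.6 / 7.2111 = 1.331 mm/min^0.5

1.331


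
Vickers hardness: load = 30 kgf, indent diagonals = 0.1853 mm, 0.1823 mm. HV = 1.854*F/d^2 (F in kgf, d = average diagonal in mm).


d_avg = (0.1853+0.1823)/2 = 0.1838 mm
HV = 1.854*30/0.1838^2 = 1646

1646


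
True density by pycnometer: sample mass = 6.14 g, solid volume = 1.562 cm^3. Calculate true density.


TD = 6.14 / 1.562 = 3.931 g/cm^3

3.931


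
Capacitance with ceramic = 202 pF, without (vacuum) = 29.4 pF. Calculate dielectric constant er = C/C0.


er = 202 / 29.4 = 6.87

6.87


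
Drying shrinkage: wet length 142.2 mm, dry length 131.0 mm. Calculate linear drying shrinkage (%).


DS = (142.2 - 131.0) / 142.2 * 100 = 7.88%

7.88


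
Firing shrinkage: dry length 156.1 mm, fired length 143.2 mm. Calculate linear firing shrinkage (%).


FS = (156.1 - 143.2) / 156.1 * 100 = 8.26%

8.26


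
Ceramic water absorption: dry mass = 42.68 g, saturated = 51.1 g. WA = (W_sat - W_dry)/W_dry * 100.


WA = (51.1 - 42.68) / 42.68 * 100 = 19.73%

19.73


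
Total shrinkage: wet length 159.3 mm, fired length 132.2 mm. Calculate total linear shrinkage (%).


TS = (159.3 - 132.2) / 159.3 * 100 = 17.01%

17.01


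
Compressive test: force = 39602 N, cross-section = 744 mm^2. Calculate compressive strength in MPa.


CS = 39602 / 744 = 53.2 MPa

53.2


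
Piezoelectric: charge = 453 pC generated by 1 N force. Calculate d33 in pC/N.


d33 = 453 / 1 = 453.0 pC/N

453.0


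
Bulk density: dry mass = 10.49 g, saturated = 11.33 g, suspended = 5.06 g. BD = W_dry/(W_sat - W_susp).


BD = 10.49 / (11.33 - 5.06) = 10.49 / 6.27 = 1.673 g/cm^3

1.673


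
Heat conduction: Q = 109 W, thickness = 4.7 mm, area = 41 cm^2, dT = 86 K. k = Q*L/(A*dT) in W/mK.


k = 109*4.7/1000/(41/10000*86) = 1.45 W/mK

1.45


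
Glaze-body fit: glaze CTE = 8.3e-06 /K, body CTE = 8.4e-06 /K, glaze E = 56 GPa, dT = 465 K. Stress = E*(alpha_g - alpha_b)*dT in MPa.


Stress = 56*1000*(8.3e-06 - 8.4e-06)*465 = -2.6 MPa

-2.6


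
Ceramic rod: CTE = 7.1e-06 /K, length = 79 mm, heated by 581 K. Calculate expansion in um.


dL = 7.1e-06 * 79 * 581 * 1000 = 325.883 um

325.883


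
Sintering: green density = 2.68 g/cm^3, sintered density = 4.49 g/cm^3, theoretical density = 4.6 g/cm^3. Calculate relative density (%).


Relative = 4.49 / 4.6 * 100 = 97.6%

97.6


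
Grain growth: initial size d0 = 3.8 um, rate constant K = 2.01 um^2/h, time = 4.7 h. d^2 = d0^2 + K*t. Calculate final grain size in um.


d^2 = 3.8^2 + 2.01*4.7 = 23.887
d = sqrt(23.887) = 4.89 um

4.89


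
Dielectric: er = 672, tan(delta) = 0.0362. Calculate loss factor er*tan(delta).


Loss = 672 * 0.0362 = 24.326

24.326


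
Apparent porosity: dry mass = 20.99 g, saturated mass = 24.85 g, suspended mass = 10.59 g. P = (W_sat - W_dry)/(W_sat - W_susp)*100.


P = (24.85 - 20.99) / (24.85 - 10.59) * 100 = 3.86 / 14.26 * 100 = 27.1%

27.1


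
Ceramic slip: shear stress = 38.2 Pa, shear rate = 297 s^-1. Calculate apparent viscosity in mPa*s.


eta = tau/gamma * 1000 = 38.2/297 * 1000 = 128.6 mPa*s

128.6


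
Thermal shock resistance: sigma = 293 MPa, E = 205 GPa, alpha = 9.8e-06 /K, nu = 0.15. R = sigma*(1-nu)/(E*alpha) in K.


R = 293*(1-0.15)/(205*1000*9.8e-06) = 124 K

124


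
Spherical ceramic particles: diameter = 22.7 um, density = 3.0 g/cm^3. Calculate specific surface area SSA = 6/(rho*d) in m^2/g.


SSA = 6 / (3.0 * 22.7) = 0.088 m^2/g

0.088


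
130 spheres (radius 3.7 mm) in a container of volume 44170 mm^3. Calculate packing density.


V_sphere = 4/3*pi*3.7^3 = 212.1748 mm^3
Total V = 130*212.1748 = 27582.724 mm^3
PD = 27582.724 / 44170 = 0.624

0.624


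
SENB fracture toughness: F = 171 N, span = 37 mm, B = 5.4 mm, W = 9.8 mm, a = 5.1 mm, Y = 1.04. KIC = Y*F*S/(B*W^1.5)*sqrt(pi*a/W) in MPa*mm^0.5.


KIC = 1.04*171*37/(5.4*9.8^1.5)*sqrt(pi*5.1/9.8) = 50.79

50.79


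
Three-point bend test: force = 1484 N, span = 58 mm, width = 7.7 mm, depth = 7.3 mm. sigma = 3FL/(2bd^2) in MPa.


sigma = 3*1484*58/(2*7.7*7.3^2) = 314.6 MPa

314.6


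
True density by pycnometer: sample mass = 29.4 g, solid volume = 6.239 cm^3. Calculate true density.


TD = 29.4 / 6.239 = 4.712 g/cm^3

4.712


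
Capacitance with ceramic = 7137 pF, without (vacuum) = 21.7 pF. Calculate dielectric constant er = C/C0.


er = 7137 / 21.7 = 328.89

328.89


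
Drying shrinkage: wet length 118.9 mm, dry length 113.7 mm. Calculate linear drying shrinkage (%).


DS = (118.9 - 113.7) / 118.9 * 100 = 4.37%

4.37


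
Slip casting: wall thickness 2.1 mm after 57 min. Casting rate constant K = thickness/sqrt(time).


K = 2.1 / sqrt(57) = 2.1 / 7.5498 = 0.278 mm/min^0.5

0.278


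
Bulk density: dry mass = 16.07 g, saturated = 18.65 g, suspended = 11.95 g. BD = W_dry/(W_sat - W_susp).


BD = 16.07 / (18.65 - 11.95) = 16.07 / 6.7 = 2.399 g/cm^3

2.399


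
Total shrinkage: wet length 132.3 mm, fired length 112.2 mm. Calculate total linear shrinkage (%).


TS = (132.3 - 112.2) / 132.3 * 100 = 15.19%

15.19


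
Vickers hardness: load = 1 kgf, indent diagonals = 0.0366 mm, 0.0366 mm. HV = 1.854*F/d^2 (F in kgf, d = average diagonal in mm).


d_avg = (0.0366+0.0366)/2 = 0.0366 mm
HV = 1.854*1/0.0366^2 = 1384

1384


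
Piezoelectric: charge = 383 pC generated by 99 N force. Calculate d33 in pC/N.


d33 = 383 / 99 = 3.9 pC/N

3.9


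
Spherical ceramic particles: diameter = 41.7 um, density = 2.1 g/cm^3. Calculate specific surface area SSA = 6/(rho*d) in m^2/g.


SSA = 6 / (2.1 * 41.7) = 0.069 m^2/g

0.069


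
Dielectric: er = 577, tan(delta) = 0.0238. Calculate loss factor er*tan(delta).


Loss = 577 * 0.0238 = 13.733

13.733


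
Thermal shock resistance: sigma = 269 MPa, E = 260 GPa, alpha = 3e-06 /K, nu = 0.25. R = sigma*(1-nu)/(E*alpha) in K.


R = 269*(1-0.25)/(260*1000*3e-06) = 259 K

259


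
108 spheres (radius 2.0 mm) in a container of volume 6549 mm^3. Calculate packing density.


V_sphere = 4/3*pi*2.0^3 = 33.5103 mm^3
Total V = 108*33.5103 = 3619.1124 mm^3
PD = 3619.1124 / 6549 = 0.553

0.553


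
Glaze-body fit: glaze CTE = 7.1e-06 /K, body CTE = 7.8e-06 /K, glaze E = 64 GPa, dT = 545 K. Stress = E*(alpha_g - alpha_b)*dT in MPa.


Stress = 64*1000*(7.1e-06 - 7.8e-06)*545 = -24.4 MPa

-24.4


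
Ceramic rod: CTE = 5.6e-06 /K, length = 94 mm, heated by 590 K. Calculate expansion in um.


dL = 5.6e-06 * 94 * 590 * 1000 = 310.576 um

310.576


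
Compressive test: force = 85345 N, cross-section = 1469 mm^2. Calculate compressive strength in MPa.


CS = 85345 / 1469 = 58.1 MPa

58.1


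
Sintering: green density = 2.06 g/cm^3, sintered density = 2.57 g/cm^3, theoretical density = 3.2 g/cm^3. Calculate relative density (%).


Relative = 2.57 / 3.2 * 100 = 80.3%

80.3


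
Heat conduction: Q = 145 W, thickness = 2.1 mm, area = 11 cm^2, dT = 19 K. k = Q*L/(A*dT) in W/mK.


k = 145*2.1/1000/(11/10000*19) = 14.57 W/mK

14.57


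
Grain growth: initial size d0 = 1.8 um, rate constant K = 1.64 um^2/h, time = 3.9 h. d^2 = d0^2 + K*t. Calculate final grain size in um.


d^2 = 1.8^2 + 1.64*3.9 = 9.636
d = sqrt(9.636) = 3.1 um

3.1


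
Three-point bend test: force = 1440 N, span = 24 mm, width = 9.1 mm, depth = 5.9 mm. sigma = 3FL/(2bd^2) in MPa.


sigma = 3*1440*24/(2*9.1*5.9^2) = 163.7 MPa

163.7


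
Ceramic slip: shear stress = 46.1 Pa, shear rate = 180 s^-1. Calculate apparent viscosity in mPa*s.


eta = tau/gamma * 1000 = 46.1/180 * 1000 = 256.1 mPa*s

256.1


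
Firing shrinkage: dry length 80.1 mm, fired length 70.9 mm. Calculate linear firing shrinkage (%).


FS = (80.1 - 70.9) / 80.1 * 100 = 11.49%

11.49


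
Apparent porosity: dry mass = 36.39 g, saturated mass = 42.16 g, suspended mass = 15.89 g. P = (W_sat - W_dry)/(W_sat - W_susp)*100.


P = (42.16 - 36.39) / (42.16 - 15.89) * 100 = 5.77 / 26.27 * 100 = 22.0%

22.0


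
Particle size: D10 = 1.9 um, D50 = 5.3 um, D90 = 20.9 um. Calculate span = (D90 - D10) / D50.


Span = (20.9 - 1.9) / 5.3 = 19.0 / 5.3 = 3.585

3.585


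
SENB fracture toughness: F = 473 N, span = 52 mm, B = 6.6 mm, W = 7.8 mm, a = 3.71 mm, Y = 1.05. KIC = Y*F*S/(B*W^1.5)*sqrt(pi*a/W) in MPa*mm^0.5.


KIC = 1.05*473*52/(6.6*7.8^1.5)*sqrt(pi*3.71/7.8) = 219.57

219.57


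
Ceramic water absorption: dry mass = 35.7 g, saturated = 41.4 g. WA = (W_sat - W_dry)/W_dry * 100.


WA = (41.4 - 35.7) / 35.7 * 100 = 15.97%

15.97


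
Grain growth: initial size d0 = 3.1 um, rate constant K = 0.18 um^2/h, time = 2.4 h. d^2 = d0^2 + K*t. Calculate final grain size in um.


d^2 = 3.1^2 + 0.18*2.4 = 10.042
d = sqrt(10.042) = 3.17 um

3.17


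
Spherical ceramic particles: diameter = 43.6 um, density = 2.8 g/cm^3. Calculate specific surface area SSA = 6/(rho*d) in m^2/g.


SSA = 6 / (2.8 * 43.6) = 0.049 m^2/g

0.049


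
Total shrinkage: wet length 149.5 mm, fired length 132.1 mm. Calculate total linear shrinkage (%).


TS = (149.5 - 132.1) / 149.5 * 100 = 11.64%

11.64


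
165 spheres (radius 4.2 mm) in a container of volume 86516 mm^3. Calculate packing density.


V_sphere = 4/3*pi*4.2^3 = 310.3391 mm^3
Total V = 165*310.3391 = 51205.9515 mm^3
PD = 51205.9515 / 86516 = 0.592

0.592


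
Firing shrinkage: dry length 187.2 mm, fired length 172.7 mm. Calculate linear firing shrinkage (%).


FS = (187.2 - 172.7) / 187.2 * 100 = 7.75%

7.75


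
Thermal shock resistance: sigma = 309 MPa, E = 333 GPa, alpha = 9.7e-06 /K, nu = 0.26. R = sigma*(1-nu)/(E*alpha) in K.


R = 309*(1-0.26)/(333*1000*9.7e-06) = 71 K

71


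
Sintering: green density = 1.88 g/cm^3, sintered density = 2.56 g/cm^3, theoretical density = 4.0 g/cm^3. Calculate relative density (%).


Relative = 2.56 / 4.0 * 100 = 64.0%

64.0


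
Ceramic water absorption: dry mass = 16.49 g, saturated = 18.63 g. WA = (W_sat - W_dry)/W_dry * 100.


WA = (18.63 - 16.49) / 16.49 * 100 = 12.98%

12.98


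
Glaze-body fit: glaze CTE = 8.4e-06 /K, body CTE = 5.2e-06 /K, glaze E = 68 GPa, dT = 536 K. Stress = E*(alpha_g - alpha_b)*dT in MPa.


Stress = 68*1000*(8.4e-06 - 5.2e-06)*536 = 116.6 MPa

116.6


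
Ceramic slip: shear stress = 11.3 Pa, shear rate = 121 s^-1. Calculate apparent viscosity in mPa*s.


eta = tau/gamma * 1000 = 11.3/121 * 1000 = 93.4 mPa*s

93.4


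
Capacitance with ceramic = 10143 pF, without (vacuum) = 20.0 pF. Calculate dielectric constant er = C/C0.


er = 10143 / 20.0 = 507.15

507.15


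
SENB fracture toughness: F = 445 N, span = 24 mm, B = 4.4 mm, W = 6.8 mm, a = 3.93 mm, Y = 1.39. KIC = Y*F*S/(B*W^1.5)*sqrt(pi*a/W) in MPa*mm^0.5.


KIC = 1.39*445*24/(4.4*6.8^1.5)*sqrt(pi*3.93/6.8) = 256.38

256.38


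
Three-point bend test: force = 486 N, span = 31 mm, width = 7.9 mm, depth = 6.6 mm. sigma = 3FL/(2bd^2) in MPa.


sigma = 3*486*31/(2*7.9*6.6^2) = 65.7 MPa

65.7


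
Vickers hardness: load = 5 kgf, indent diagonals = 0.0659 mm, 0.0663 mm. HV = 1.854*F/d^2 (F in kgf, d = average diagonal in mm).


d_avg = (0.0659+0.0663)/2 = 0.0661 mm
HV = 1.854*5/0.0661^2 = 2122

2122


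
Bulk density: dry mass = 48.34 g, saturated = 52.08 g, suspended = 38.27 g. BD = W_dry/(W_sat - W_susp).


BD = 48.34 / (52.08 - 38.27) = 48.34 / 13.81 = 3.5 g/cm^3

3.5


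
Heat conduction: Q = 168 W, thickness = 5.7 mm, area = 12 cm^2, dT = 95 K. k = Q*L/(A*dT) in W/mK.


k = 168*5.7/1000/(12/10000*95) = 8.4 W/mK

8.4


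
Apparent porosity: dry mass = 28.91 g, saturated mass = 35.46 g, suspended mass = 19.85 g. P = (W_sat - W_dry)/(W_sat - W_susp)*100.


P = (35.46 - 28.91) / (35.46 - 19.85) * 100 = 6.55 / 15.61 * 100 = 42.0%

42.0


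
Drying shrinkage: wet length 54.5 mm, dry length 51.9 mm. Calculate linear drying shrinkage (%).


DS = (54.5 - 51.9) / 54.5 * 100 = 4.77%

4.77


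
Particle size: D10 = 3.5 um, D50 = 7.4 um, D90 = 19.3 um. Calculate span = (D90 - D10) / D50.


Span = (19.3 - 3.5) / 7.4 = 15.8 / 7.4 = 2.135

2.135


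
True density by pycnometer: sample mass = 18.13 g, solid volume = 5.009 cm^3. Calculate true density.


TD = 18.13 / 5.009 = 3.619 g/cm^3

3.619


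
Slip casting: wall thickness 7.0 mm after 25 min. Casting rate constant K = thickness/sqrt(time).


K = 7.0 / sqrt(25) = 7.0 / 5.0 = 1.4 mm/min^0.5

1.4


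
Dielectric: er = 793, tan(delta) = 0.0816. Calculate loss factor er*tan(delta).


Loss = 793 * 0.0816 = 64.709

64.709


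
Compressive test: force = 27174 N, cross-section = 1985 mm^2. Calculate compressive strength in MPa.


CS = 27174 / 1985 = 13.7 MPa

13.7


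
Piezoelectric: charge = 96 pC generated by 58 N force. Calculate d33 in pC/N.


d33 = 96 / 58 = 1.7 pC/N

1.7


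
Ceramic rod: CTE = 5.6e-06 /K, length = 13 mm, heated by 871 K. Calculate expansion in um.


dL = 5.6e-06 * 13 * 871 * 1000 = 63.409 um

63.409


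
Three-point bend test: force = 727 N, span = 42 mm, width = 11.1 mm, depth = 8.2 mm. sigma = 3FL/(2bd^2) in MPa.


sigma = 3*727*42/(2*11.1*8.2^2) = 61.4 MPa

61.4


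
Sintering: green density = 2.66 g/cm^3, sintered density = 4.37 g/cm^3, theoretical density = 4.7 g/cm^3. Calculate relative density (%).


Relative = 4.37 / 4.7 * 100 = 93.0%

93.0


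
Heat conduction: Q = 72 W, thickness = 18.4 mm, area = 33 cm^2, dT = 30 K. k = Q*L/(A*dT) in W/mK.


k = 72*18.4/1000/(33/10000*30) = 13.38 W/mK

13.38


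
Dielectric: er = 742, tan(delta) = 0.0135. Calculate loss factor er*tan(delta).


Loss = 742 * 0.0135 = 10.017

10.017


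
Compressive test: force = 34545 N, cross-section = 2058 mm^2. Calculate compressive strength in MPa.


CS = 34545 / 2058 = 16.8 MPa

16.8


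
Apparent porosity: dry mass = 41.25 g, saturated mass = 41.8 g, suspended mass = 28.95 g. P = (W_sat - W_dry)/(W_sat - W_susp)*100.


P = (41.8 - 41.25) / (41.8 - 28.95) * 100 = 0.55 / 12.85 * 100 = 4.3%

4.3


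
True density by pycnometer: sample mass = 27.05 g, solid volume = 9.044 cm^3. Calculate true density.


TD = 27.05 / 9.044 = 2.991 g/cm^3

2.991


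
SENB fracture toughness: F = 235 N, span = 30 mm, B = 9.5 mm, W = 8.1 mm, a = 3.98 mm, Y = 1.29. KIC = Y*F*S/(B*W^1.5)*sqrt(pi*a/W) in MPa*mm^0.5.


KIC = 1.29*235*30/(9.5*8.1^1.5)*sqrt(pi*3.98/8.1) = 51.59

51.59


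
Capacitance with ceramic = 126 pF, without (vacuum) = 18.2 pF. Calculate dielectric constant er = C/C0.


er = 126 / 18.2 = 6.92

6.92


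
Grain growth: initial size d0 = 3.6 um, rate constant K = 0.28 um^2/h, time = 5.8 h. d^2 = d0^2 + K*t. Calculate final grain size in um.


d^2 = 3.6^2 + 0.28*5.8 = 14.584
d = sqrt(14.584) = 3.82 um

3.82


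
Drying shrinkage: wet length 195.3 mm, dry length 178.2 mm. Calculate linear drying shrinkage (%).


DS = (195.3 - 178.2) / 195.3 * 100 = 8.76%

8.76


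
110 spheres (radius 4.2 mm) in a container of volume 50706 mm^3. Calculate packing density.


V_sphere = 4/3*pi*4.2^3 = 310.3391 mm^3
Total V = 110*310.3391 = 34137.301 mm^3
PD = 34137.301 / 50706 = 0.673

0.673


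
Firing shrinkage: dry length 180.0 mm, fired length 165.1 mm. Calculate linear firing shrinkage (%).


FS = (180.0 - 165.1) / 180.0 * 100 = 8.28%

8.28


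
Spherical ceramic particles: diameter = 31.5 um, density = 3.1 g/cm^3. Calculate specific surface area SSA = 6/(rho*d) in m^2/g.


SSA = 6 / (3.1 * 31.5) = 0.061 m^2/g

0.061


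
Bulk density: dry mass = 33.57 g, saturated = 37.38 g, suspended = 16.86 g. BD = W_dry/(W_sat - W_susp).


BD = 33.57 / (37.38 - 16.86) = 33.57 / 20.52 = 1.636 g/cm^3

1.636


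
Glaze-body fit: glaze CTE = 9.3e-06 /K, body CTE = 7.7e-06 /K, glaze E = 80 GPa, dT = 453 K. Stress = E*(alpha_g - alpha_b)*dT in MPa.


Stress = 80*1000*(9.3e-06 - 7.7e-06)*453 = 58.0 MPa

58.0


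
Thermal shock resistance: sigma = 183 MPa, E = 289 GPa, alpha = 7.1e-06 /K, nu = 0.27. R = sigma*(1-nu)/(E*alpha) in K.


R = 183*(1-0.27)/(289*1000*7.1e-06) = 65 K

65


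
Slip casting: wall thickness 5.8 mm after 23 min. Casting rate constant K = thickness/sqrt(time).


K = 5.8 / sqrt(23) = 5.8 / 4.7958 = 1.209 mm/min^0.5

1.209


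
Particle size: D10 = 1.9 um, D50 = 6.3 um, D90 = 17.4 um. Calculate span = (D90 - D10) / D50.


Span = (17.4 - 1.9) / 6.3 = 15.5 / 6.3 = 2.46

2.46


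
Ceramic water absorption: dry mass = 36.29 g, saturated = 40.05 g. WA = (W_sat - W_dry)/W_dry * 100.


WA = (40.05 - 36.29) / 36.29 * 100 = 10.36%

10.36


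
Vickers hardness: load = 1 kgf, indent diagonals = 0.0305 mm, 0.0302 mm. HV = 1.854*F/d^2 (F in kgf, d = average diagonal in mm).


d_avg = (0.0305+0.0302)/2 = 0.03035 mm
HV = 1.854*1/0.03035^2 = 2013

2013


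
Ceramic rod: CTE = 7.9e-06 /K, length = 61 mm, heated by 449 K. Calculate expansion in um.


dL = 7.9e-06 * 61 * 449 * 1000 = 216.373 um

216.373


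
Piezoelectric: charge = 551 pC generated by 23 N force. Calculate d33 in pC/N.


d33 = 551 / 23 = 24.0 pC/N

24.0


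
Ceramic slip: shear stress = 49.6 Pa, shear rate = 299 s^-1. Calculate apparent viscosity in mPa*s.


eta = tau/gamma * 1000 = 49.6/299 * 1000 = 165.9 mPa*s

165.9


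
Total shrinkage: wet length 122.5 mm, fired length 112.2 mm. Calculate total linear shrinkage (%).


TS = (122.5 - 112.2) / 122.5 * 100 = 8.41%

8.41


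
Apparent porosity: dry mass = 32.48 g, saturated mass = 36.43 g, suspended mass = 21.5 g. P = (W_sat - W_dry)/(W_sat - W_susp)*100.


P = (36.43 - 32.48) / (36.43 - 21.5) * 100 = 3.95 / 14.93 * 100 = 26.5%

26.5


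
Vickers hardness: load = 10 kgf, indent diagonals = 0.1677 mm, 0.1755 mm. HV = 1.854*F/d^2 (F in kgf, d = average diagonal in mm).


d_avg = (0.1677+0.1755)/2 = 0.1716 mm
HV = 1.854*10/0.1716^2 = 630

630


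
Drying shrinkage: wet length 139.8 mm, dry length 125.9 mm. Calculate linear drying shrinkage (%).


DS = (139.8 - 125.9) / 139.8 * 100 = 9.94%

9.94


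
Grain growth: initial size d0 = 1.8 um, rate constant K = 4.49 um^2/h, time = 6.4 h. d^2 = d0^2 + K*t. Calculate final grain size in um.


d^2 = 1.8^2 + 4.49*6.4 = 31.976
d = sqrt(31.976) = 5.65 um

5.65


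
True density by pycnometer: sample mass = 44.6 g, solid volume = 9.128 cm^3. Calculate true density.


TD = 44.6 / 9.128 = 4.886 g/cm^3

4.886


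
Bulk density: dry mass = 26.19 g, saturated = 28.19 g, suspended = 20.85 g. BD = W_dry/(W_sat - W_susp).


BD = 26.19 / (28.19 - 20.85) = 26.19 / 7.34 = 3.568 g/cm^3

3.568


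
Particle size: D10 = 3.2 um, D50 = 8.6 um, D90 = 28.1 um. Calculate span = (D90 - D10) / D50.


Span = (28.1 - 3.2) / 8.6 = 24.9 / 8.6 = 2.895

2.895


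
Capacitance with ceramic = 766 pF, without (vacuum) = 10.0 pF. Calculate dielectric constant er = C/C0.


er = 766 / 10.0 = 76.6

76.6


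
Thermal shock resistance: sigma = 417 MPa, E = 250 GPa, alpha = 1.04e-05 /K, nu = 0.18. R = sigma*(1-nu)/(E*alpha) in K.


R = 417*(1-0.18)/(250*1000*1.04e-05) = 132 K

132


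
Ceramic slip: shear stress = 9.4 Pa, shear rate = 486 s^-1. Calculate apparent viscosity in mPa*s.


eta = tau/gamma * 1000 = 9.4/486 * 1000 = 19.3 mPa*s

19.3


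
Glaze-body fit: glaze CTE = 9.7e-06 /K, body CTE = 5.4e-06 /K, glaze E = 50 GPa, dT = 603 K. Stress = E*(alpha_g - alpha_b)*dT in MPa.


Stress = 50*1000*(9.7e-06 - 5.4e-06)*603 = 129.6 MPa

129.6


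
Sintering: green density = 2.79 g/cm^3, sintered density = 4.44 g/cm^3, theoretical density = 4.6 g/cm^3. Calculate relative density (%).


Relative = 4.44 / 4.6 * 100 = 96.5%

96.5


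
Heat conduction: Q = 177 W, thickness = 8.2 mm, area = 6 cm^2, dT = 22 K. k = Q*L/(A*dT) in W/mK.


k = 177*8.2/1000/(6/10000*22) = 109.95 W/mK

109.95


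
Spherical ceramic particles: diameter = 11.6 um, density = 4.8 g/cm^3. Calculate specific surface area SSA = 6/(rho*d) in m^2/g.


SSA = 6 / (4.8 * 11.6) = 0.108 m^2/g

0.108


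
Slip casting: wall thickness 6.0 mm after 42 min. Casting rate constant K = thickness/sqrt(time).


K = 6.0 / sqrt(42) = 6.0 / 6.4807 = 0.926 mm/min^0.5

0.926


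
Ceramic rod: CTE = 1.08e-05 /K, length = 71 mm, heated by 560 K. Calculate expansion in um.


dL = 1.08e-05 * 71 * 560 * 1000 = 429.408 um

429.408


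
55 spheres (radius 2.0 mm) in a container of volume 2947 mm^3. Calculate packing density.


V_sphere = 4/3*pi*2.0^3 = 33.5103 mm^3
Total V = 55*33.5103 = 1843.0665 mm^3
PD = 1843.0665 / 2947 = 0.625

0.625


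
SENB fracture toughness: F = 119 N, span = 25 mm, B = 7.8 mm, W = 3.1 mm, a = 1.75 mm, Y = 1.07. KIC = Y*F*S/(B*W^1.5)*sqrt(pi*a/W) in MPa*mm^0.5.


KIC = 1.07*119*25/(7.8*3.1^1.5)*sqrt(pi*1.75/3.1) = 99.57

99.57


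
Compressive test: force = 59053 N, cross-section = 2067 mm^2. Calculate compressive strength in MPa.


CS = 59053 / 2067 = 28.6 MPa

28.6


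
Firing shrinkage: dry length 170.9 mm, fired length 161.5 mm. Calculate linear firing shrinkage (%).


FS = (170.9 - 161.5) / 170.9 * 100 = 5.5%

5.5


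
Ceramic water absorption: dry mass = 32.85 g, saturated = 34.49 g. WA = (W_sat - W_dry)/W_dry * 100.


WA = (34.49 - 32.85) / 32.85 * 100 = 4.99%

4.99


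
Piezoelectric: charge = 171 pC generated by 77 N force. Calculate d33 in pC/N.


d33 = 171 / 77 = 2.2 pC/N

2.2


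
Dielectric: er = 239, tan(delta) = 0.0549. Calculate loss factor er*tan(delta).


Loss = 239 * 0.0549 = 13.121

13.121


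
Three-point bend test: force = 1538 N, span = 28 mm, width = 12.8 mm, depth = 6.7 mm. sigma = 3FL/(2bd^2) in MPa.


sigma = 3*1538*28/(2*12.8*6.7^2) = 112.4 MPa

112.4


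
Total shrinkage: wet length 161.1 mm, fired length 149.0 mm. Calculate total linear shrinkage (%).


TS = (161.1 - 149.0) / 161.1 * 100 = 7.51%

7.51


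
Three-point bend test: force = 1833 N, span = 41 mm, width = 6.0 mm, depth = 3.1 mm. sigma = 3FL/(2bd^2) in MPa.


sigma = 3*1833*41/(2*6.0*3.1^2) = 1955.1 MPa

1955.1


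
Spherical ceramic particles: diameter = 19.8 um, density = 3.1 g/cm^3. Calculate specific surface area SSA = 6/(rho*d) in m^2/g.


SSA = 6 / (3.1 * 19.8) = 0.098 m^2/g

0.098


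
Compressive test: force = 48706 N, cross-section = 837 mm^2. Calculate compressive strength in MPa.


CS = 48706 / 837 = 58.2 MPa

58.2


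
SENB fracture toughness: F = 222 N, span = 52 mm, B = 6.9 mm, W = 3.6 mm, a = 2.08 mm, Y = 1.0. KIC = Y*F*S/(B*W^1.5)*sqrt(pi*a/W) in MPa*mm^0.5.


KIC = 1.0*222*52/(6.9*3.6^1.5)*sqrt(pi*2.08/3.6) = 330.0

330.0


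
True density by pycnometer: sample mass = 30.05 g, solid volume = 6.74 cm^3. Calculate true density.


TD = 30.05 / 6.74 = 4.458 g/cm^3

4.458


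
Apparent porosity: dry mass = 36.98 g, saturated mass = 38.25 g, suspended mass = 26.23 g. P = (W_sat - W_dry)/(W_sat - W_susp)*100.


P = (38.25 - 36.98) / (38.25 - 26.23) * 100 = 1.27 / 12.02 * 100 = 10.6%

10.6


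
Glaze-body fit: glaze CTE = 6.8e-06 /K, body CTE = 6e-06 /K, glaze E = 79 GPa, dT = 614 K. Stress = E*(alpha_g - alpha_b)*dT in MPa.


Stress = 79*1000*(6.8e-06 - 6e-06)*614 = 38.8 MPa

38.8


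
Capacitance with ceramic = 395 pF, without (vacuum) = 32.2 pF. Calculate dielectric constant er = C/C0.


er = 395 / 32.2 = 12.27

12.27


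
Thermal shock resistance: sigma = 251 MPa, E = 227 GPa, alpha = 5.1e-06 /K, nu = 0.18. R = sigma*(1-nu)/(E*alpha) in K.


R = 251*(1-0.18)/(227*1000*5.1e-06) = 178 K

178


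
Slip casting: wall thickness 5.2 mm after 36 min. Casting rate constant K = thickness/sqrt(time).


K = 5.2 / sqrt(36) = 5.2 / 6.0 = 0.867 mm/min^0.5

0.867


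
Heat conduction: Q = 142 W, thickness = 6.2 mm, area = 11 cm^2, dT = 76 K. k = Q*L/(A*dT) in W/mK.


k = 142*6.2/1000/(11/10000*76) = 10.53 W/mK

10.53


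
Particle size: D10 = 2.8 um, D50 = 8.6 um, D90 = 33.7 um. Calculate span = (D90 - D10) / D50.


Span = (33.7 - 2.8) / 8.6 = 30.9 / 8.6 = 3.593

3.593


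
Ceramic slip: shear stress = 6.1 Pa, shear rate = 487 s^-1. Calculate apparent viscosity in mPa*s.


eta = tau/gamma * 1000 = 6.1/487 * 1000 = 12.5 mPa*s

12.5


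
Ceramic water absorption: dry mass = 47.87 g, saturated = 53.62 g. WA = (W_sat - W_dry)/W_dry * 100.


WA = (53.62 - 47.87) / 47.87 * 100 = 12.01%

12.01


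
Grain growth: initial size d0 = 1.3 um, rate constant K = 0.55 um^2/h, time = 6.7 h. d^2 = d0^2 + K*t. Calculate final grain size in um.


d^2 = 1.3^2 + 0.55*6.7 = 5.375
d = sqrt(5.375) = 2.32 um

2.32


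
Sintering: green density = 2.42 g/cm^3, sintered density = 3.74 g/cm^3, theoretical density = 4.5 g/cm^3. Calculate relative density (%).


Relative = 3.74 / 4.5 * 100 = 83.1%

83.1


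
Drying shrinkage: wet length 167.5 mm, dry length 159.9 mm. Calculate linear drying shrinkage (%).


DS = (167.5 - 159.9) / 167.5 * 100 = 4.54%

4.54


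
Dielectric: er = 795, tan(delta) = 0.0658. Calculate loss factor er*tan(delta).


Loss = 795 * 0.0658 = 52.311

52.311


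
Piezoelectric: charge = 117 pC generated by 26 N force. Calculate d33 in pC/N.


d33 = 117 / 26 = 4.5 pC/N

4.5


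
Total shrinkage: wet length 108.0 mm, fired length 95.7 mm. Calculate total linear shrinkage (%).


TS = (108.0 - 95.7) / 108.0 * 100 = 11.39%

11.39


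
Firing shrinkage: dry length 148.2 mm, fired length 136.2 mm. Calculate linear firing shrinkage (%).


FS = (148.2 - 136.2) / 148.2 * 100 = 8.1%

8.1


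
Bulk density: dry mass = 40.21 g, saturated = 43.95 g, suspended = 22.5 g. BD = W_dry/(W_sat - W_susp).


BD = 40.21 / (43.95 - 22.5) = 40.21 / 21.45 = 1.875 g/cm^3

1.875


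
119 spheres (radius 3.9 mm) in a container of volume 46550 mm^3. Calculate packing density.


V_sphere = 4/3*pi*3.9^3 = 248.4748 mm^3
Total V = 119*248.4748 = 29568.5012 mm^3
PD = 29568.5012 / 46550 = 0.635

0.635


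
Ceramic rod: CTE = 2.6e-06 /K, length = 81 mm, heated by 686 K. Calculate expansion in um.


dL = 2.6e-06 * 81 * 686 * 1000 = 144.472 um

144.472


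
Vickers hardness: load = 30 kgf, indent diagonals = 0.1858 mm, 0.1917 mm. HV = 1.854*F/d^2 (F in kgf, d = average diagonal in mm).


d_avg = (0.1858+0.1917)/2 = 0.18875 mm
HV = 1.854*30/0.18875^2 = 1561

1561


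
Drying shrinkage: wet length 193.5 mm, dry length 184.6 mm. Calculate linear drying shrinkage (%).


DS = (193.5 - 184.6) / 193.5 * 100 = 4.6%

4.6


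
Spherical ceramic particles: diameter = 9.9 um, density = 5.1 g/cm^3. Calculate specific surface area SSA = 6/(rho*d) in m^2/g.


SSA = 6 / (5.1 * 9.9) = 0.119 m^2/g

0.119


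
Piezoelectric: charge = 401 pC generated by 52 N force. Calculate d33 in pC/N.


d33 = 401 / 52 = 7.7 pC/N

7.7


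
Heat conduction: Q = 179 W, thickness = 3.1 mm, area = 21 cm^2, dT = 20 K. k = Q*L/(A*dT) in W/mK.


k = 179*3.1/1000/(21/10000*20) = 13.21 W/mK

13.21


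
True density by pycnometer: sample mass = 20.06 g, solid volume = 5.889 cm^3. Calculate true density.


TD = 20.06 / 5.889 = 3.406 g/cm^3

3.406


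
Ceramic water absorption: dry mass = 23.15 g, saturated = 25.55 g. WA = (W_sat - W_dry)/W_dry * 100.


WA = (25.55 - 23.15) / 23.15 * 100 = 10.37%

10.37


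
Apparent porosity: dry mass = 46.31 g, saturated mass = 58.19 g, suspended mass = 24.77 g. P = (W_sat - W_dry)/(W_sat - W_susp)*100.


P = (58.19 - 46.31) / (58.19 - 24.77) * 100 = 11.88 / 33.42 * 100 = 35.5%

35.5


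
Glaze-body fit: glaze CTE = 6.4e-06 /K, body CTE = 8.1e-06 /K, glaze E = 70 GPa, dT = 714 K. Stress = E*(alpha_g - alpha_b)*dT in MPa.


Stress = 70*1000*(6.4e-06 - 8.1e-06)*714 = -85.0 MPa

-85.0


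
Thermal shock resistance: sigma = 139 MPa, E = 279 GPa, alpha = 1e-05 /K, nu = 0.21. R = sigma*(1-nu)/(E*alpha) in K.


R = 139*(1-0.21)/(279*1000*1e-05) = 39 K

39


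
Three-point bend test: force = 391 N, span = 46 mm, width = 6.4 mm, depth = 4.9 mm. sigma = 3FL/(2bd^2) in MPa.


sigma = 3*391*46/(2*6.4*4.9^2) = 175.6 MPa

175.6


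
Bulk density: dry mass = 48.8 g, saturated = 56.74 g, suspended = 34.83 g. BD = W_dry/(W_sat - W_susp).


BD = 48.8 / (56.74 - 34.83) = 48.8 / 21.91 = 2.227 g/cm^3

2.227


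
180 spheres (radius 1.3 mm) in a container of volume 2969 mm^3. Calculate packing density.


V_sphere = 4/3*pi*1.3^3 = 9.2028 mm^3
Total V = 180*9.2028 = 1656.504 mm^3
PD = 1656.504 / 2969 = 0.558

0.558


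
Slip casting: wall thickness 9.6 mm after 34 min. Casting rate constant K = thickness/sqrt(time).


K = 9.6 / sqrt(34) = 9.6 / 5.831 = 1.646 mm/min^0.5

1.646


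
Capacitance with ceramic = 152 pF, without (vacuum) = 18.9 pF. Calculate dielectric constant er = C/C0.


er = 152 / 18.9 = 8.04

8.04


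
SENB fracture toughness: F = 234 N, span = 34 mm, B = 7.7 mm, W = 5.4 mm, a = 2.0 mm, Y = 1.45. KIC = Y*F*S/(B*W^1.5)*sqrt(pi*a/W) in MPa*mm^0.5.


KIC = 1.45*234*34/(7.7*5.4^1.5)*sqrt(pi*2.0/5.4) = 128.79

128.79


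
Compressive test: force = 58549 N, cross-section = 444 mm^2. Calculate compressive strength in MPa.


CS = 58549 / 444 = 131.9 MPa

131.9


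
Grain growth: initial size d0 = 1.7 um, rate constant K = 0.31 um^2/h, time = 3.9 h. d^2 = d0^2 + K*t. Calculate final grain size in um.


d^2 = 1.7^2 + 0.31*3.9 = 4.099
d = sqrt(4.099) = 2.02 um

2.02


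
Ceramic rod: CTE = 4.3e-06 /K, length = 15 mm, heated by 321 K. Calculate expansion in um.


dL = 4.3e-06 * 15 * 321 * 1000 = 20.705 um

20.705


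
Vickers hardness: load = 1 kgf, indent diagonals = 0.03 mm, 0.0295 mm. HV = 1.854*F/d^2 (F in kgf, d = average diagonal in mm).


d_avg = (0.03+0.0295)/2 = 0.02975 mm
HV = 1.854*1/0.02975^2 = 2095

2095


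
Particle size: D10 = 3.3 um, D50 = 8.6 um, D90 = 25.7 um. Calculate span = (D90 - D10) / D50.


Span = (25.7 - 3.3) / 8.6 = 22.4 / 8.6 = 2.605

2.605


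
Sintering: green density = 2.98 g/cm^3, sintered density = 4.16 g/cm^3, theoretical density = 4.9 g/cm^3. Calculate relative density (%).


Relative = 4.16 / 4.9 * 100 = 84.9%

84.9


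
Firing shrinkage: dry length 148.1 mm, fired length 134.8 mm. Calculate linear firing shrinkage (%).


FS = (148.1 - 134.8) / 148.1 * 100 = 8.98%

8.98


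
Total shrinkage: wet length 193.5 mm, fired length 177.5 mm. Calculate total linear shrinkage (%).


TS = (193.5 - 177.5) / 193.5 * 100 = 8.27%

8.27


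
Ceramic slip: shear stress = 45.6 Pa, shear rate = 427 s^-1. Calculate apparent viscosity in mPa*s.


eta = tau/gamma * 1000 = 45.6/427 * 1000 = 106.8 mPa*s

106.8


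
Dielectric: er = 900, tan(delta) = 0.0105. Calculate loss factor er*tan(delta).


Loss = 900 * 0.0105 = 9.45

9.45


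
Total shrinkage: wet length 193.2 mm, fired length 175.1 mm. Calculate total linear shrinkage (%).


TS = (193.2 - 175.1) / 193.2 * 100 = 9.37%

9.37


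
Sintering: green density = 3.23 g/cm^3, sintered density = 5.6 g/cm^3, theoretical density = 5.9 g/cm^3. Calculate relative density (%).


Relative = 5.6 / 5.9 * 100 = 94.9%

94.9


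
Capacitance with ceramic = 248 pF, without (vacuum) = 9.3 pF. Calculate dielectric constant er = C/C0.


er = 248 / 9.3 = 26.67

26.67


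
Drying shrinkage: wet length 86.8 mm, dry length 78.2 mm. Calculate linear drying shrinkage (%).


DS = (86.8 - 78.2) / 86.8 * 100 = 9.91%

9.91


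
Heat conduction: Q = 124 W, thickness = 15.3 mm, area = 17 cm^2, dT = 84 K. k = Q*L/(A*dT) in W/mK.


k = 124*15.3/1000/(17/10000*84) = 13.29 W/mK

13.29


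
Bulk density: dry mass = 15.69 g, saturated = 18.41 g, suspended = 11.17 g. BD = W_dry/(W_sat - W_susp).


BD = 15.69 / (18.41 - 11.17) = 15.69 / 7.24 = 2.167 g/cm^3

2.167


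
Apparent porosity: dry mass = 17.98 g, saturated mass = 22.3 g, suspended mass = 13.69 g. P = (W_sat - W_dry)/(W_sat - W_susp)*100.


P = (22.3 - 17.98) / (22.3 - 13.69) * 100 = 4.32 / 8.61 * 100 = 50.2%

50.2


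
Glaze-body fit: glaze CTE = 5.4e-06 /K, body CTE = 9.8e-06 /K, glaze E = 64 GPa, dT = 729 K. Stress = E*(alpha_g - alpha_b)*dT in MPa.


Stress = 64*1000*(5.4e-06 - 9.8e-06)*729 = -205.3 MPa

-205.3


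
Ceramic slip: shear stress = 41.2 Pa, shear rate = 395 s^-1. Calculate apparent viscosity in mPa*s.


eta = tau/gamma * 1000 = 41.2/395 * 1000 = 104.3 mPa*s

104.3


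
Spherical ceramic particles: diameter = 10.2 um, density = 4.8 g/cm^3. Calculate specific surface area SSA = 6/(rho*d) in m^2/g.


SSA = 6 / (4.8 * 10.2) = 0.123 m^2/g

0.123


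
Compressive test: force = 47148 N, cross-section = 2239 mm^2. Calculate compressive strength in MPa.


CS = 47148 / 2239 = 21.1 MPa

21.1


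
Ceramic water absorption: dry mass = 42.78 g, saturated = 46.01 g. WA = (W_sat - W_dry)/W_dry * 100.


WA = (46.01 - 42.78) / 42.78 * 100 = 7.55%

7.55


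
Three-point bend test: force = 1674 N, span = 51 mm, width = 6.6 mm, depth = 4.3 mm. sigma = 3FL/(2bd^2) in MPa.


sigma = 3*1674*51/(2*6.6*4.3^2) = 1049.4 MPa

1049.4


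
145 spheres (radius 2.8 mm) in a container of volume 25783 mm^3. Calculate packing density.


V_sphere = 4/3*pi*2.8^3 = 91.9523 mm^3
Total V = 145*91.9523 = 13333.0835 mm^3
PD = 13333.0835 / 25783 = 0.517

0.517


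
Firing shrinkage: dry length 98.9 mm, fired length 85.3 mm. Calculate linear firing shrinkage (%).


FS = (98.9 - 85.3) / 98.9 * 100 = 13.75%

13.75


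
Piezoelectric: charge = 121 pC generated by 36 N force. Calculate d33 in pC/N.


d33 = 121 / 36 = 3.4 pC/N

3.4


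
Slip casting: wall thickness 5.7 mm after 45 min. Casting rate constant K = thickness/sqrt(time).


K = 5.7 / sqrt(45) = 5.7 / 6.7082 = 0.85 mm/min^0.5

0.85


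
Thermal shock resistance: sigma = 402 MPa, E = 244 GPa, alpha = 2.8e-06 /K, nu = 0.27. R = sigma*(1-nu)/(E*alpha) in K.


R = 402*(1-0.27)/(244*1000*2.8e-06) = 430 K

430


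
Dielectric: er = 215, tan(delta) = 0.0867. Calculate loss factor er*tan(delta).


Loss = 215 * 0.0867 = 18.641

18.641


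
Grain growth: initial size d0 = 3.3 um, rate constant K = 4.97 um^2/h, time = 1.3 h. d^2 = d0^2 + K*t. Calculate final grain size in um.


d^2 = 3.3^2 + 4.97*1.3 = 17.351
d = sqrt(17.351) = 4.17 um

4.17


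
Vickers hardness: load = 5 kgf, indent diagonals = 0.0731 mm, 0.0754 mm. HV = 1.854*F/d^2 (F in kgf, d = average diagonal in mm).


d_avg = (0.0731+0.0754)/2 = 0.07425 mm
HV = 1.854*5/0.07425^2 = 1681

1681


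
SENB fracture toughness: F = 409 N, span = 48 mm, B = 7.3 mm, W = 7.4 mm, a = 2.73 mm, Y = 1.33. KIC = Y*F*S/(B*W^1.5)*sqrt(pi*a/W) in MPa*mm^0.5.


KIC = 1.33*409*48/(7.3*7.4^1.5)*sqrt(pi*2.73/7.4) = 191.29

191.29


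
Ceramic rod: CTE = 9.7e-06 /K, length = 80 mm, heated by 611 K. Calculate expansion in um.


dL = 9.7e-06 * 80 * 611 * 1000 = 474.136 um

474.136


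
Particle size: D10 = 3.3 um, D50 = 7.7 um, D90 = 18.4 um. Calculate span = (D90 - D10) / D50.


Span = (18.4 - 3.3) / 7.7 = 15.1 / 7.7 = 1.961

1.961


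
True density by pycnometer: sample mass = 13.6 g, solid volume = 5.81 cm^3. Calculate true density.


TD = 13.6 / 5.81 = 2.341 g/cm^3

2.341


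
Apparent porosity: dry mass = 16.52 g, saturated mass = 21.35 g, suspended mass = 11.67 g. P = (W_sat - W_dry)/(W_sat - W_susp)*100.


P = (21.35 - 16.52) / (21.35 - 11.67) * 100 = 4.83 / 9.68 * 100 = 49.9%

49.9


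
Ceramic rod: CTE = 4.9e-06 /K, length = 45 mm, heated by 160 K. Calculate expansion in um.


dL = 4.9e-06 * 45 * 160 * 1000 = 35.28 um

35.28


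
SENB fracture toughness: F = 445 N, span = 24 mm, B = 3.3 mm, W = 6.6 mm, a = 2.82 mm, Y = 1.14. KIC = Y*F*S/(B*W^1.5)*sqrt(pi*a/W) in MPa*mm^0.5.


KIC = 1.14*445*24/(3.3*6.6^1.5)*sqrt(pi*2.82/6.6) = 252.1

252.1


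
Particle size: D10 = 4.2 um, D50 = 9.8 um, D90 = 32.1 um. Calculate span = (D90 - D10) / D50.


Span = (32.1 - 4.2) / 9.8 = 27.9 / 9.8 = 2.847

2.847


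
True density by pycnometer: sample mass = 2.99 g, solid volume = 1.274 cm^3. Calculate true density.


TD = 2.99 / 1.274 = 2.347 g/cm^3

2.347


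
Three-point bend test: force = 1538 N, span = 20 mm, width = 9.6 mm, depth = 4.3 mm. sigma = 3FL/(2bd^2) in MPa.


sigma = 3*1538*20/(2*9.6*4.3^2) = 259.9 MPa

259.9


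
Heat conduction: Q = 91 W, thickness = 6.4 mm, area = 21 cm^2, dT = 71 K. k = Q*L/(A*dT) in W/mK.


k = 91*6.4/1000/(21/10000*71) = 3.91 W/mK

3.91


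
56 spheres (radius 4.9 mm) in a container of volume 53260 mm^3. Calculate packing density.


V_sphere = 4/3*pi*4.9^3 = 492.807 mm^3
Total V = 56*492.807 = 27597.192 mm^3
PD = 27597.192 / 53260 = 0.518

0.518


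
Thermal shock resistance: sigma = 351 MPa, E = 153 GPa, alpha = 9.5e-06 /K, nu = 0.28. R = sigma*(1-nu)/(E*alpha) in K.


R = 351*(1-0.28)/(153*1000*9.5e-06) = 174 K

174


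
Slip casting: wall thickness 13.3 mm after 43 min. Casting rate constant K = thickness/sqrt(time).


K = 13.3 / sqrt(43) = 13.3 / 6.5574 = 2.028 mm/min^0.5

2.028


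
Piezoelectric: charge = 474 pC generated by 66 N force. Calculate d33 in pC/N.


d33 = 474 / 66 = 7.2 pC/N

7.2


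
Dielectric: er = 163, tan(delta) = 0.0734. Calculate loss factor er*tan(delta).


Loss = 163 * 0.0734 = 11.964

11.964


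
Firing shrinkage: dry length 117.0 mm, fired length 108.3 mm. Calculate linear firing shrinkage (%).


FS = (117.0 - 108.3) / 117.0 * 100 = 7.44%

7.44


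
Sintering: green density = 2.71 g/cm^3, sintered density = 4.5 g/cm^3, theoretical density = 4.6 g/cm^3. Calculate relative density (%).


Relative = 4.5 / 4.6 * 100 = 97.8%

97.8


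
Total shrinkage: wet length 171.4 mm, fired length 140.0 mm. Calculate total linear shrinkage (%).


TS = (171.4 - 140.0) / 171.4 * 100 = 18.32%

18.32


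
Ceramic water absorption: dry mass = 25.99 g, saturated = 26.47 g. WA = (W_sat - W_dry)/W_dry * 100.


WA = (26.47 - 25.99) / 25.99 * 100 = 1.85%

1.85


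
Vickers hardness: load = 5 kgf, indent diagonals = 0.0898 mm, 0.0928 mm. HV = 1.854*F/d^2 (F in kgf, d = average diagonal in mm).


d_avg = (0.0898+0.0928)/2 = 0.0913 mm
HV = 1.854*5/0.0913^2 = 1112

1112


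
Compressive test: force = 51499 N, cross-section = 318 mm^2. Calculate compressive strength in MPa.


CS = 51499 / 318 = 161.9 MPa

161.9


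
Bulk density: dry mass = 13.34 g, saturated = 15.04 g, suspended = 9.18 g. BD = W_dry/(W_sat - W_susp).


BD = 13.34 / (15.04 - 9.18) = 13.34 / 5.86 = 2.276 g/cm^3

2.276


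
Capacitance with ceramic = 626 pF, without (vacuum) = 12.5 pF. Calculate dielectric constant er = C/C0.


er = 626 / 12.5 = 50.08

50.08


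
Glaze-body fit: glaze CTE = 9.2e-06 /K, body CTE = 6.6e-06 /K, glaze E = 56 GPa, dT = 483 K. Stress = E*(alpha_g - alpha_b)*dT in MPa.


Stress = 56*1000*(9.2e-06 - 6.6e-06)*483 = 70.3 MPa

70.3


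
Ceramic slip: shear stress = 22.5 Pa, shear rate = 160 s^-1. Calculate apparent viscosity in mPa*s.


eta = tau/gamma * 1000 = 22.5/160 * 1000 = 140.6 mPa*s

140.6


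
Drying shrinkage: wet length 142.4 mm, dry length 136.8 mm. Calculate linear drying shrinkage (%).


DS = (142.4 - 136.8) / 142.4 * 100 = 3.93%

3.93


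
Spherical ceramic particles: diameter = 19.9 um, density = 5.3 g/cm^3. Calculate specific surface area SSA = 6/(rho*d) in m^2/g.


SSA = 6 / (5.3 * 19.9) = 0.057 m^2/g

0.057
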